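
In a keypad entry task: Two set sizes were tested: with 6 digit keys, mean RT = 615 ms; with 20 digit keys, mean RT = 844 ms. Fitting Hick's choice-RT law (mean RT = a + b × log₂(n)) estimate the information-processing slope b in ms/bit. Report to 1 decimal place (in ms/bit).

131.8 ms/bit

The slope on a log₂ axis is (844 − 615) / (4.3219 − 2.5850) = 131.839 ms/bit.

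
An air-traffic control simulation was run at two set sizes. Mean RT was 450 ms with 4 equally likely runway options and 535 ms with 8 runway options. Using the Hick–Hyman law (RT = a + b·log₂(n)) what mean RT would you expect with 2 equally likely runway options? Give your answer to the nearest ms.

365 ms

Solve the two-equation system in a and b:
  b = (535 − 450) / (log₂ 8 − log₂ 4) = 85 / (3 − 2) = 85 ms/bit
  a = 450 − 85 × 2 = 280 ms
Then RT(2) = 280 + 85 × log₂ 2 = 280 + 85 × 1 ≈ 365.000 ms.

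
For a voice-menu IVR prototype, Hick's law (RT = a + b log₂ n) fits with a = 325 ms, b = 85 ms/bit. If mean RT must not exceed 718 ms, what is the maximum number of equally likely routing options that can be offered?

Set 325 + 85·log₂ n ≤ 718 → log₂ n ≤ (718 − 325)/85 = 4.6235.
So n ≤ 2^4.6235 = 24.650; the largest integer n is 24.

24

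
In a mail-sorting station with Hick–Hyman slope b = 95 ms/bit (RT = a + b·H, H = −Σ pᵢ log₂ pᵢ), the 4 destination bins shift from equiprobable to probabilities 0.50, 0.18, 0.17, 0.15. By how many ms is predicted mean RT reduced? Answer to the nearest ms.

Equiprobable entropy H₀ = log₂ 4 = 2.0000 bits.
Skewed entropy H = −Σ pᵢ log₂ pᵢ = 1.7904 bits.
ΔRT = b·(H₀ − H) = 95 × 0.2096 = 19.91 ms.

20 ms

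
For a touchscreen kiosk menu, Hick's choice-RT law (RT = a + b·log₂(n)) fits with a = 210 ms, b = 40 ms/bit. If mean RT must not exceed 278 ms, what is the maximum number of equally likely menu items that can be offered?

3

Set 210 + 40·log₂ n ≤ 278 → log₂ n ≤ (278 − 210)/40 = 1.7000.
So n ≤ 2^1.7000 = 3.249; the largest integer n is 3.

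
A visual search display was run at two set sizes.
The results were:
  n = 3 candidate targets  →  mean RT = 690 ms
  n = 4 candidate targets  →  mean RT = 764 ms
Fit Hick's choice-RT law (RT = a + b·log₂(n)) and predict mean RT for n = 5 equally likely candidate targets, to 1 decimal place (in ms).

RT is linear in log₂ n, so two points fix the line:
  b = (764 − 690) / (log₂ 4 − log₂ 3) = 74 / (2 − 1.5850) = 178.297 ms/bit
  a = 690 − 178.297 × 1.5850 = 407.406 ms
Then RT(5) = 407.406 + 178.297 × log₂ 5 = 407.406 + 178.297 × 2.3219 ≈ 821.399 ms.

821.4 ms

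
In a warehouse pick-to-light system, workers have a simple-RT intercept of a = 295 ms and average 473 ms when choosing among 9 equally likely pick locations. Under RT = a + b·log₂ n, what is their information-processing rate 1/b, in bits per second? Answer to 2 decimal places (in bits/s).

Choice component = 473 − 295 = 178 ms over log₂(9) = 3.1699 bits.
b = 178 / 3.1699 = 56.153 ms/bit, so 1/b = 17.809 bits/s.

17.81 bits/s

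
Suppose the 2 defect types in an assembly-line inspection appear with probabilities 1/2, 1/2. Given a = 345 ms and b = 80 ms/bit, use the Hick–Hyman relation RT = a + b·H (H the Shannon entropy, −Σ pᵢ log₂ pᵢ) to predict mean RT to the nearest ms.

425 ms

Each term −pᵢ log₂ pᵢ: 0.5·1 + 0.5·1; summed, H = 1.000 bits.
Mean RT = a + bH = 345 + 80·1.000 = 425.00 ms.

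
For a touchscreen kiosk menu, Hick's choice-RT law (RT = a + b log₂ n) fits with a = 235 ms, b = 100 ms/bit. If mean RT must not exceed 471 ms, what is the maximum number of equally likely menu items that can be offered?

5

Information budget: (471 − 235)/100 = 2.3600 bits, so n ≤ 2^2.3600 = 5.134 → at most 5.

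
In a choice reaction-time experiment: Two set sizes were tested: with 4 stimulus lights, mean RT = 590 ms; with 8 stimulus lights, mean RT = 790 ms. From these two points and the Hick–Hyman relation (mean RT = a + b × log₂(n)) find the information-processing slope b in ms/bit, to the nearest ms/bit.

200 ms/bit

Slope: b = (790 − 590) / (log₂ 8 − log₂ 4) = 200/1.0000 = 200 ms/bit.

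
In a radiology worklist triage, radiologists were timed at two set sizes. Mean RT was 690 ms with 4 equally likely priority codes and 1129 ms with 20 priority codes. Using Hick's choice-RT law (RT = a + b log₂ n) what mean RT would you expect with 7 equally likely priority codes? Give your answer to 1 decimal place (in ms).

RT is linear in log₂ n, so two points fix the line:
  b = (1129 − 690) / (log₂ 20 − log₂ 4) = 439 / (4.3219 − 2) = 189.067 ms/bit
  a = 690 − 189.067 × 2 = 311.866 ms
Then RT(7) = 311.866 + 189.067 × log₂ 7 = 311.866 + 189.067 × 2.8074 ≈ 842.644 ms.

842.6 ms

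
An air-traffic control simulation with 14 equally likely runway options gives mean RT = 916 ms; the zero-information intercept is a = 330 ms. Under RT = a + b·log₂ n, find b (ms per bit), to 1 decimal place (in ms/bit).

log₂(14) = 3.8074 bits.
b = (RT − a)/log₂ n = (916 − 330) / 3.8074 = 153.913 ms/bit.

153.9 ms/bit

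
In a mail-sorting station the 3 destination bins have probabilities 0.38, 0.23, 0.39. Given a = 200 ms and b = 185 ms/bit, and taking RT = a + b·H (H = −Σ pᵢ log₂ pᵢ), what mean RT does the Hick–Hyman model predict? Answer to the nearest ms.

486 ms

H = 0.38·log₂(1/0.38) + 0.23·log₂(1/0.23) + 0.39·log₂(1/0.39) = 1.5479 bits.
RT = 200 + 185 × 1.5479 = 486.36 ms.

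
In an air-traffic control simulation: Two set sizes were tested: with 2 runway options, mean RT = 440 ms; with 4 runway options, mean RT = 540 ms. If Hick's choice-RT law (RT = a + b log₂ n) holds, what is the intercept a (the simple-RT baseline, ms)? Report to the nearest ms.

340 ms

The slope on a log₂ axis is (540 − 440) / (2 − 1) = 100 ms/bit.
a = RT₁ − b·log₂ n₁ = 440 − 100 × 1 = 340.000 ms.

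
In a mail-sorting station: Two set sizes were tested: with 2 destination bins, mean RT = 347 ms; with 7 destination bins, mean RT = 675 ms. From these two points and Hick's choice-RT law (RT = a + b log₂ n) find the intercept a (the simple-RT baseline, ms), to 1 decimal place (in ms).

Slope: b = (675 − 347) / (log₂ 7 − log₂ 2) = 328/1.8074 = 181.481 ms/bit.
a = RT₁ − b·log₂ n₁ = 347 − 181.481 × 1 = 165.519 ms.

165.5 ms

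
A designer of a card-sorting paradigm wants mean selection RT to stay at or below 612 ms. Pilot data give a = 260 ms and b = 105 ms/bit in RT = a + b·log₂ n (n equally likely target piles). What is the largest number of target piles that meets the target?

Set 260 + 105·log₂ n ≤ 612 → log₂ n ≤ (612 − 260)/105 = 3.3524.
So n ≤ 2^3.3524 = 10.213; the largest integer n is 10.

10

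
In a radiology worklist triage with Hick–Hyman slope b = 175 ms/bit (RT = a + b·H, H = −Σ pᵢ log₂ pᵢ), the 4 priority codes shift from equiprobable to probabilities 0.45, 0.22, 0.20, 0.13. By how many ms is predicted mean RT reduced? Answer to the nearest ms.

27 ms

Equiprobable entropy H₀ = log₂ 4 = 2.0000 bits.
Skewed entropy H = −Σ pᵢ log₂ pᵢ = 1.8460 bits.
ΔRT = b·(H₀ − H) = 175 × 0.1540 = 26.95 ms.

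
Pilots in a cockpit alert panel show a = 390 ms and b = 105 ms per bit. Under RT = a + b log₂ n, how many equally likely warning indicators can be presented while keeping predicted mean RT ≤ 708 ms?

8

Information budget: (708 − 390)/105 = 3.0286 bits, so n ≤ 2^3.0286 = 8.160 → at most 8.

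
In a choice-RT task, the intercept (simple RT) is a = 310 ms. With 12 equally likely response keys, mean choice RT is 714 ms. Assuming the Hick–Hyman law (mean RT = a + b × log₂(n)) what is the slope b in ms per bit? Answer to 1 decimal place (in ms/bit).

112.7 ms/bit

12 alternatives carry log₂ 12 = 3.5850 bits; the choice cost is 714 − 310 = 404 ms, so b = 404/3.5850 = 112.693 ms/bit.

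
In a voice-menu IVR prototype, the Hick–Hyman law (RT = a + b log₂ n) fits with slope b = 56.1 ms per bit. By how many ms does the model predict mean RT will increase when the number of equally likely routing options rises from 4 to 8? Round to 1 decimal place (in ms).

56.1 ms

ΔRT = (a + b log₂ n₂) − (a + b log₂ n₁) = b·(log₂ n₂ − log₂ n₁).
log₂(8) − log₂(4) = log₂(8/4) = log₂(2) = 1.
ΔRT = 56.1 × 1.0000 = 56.100 ms.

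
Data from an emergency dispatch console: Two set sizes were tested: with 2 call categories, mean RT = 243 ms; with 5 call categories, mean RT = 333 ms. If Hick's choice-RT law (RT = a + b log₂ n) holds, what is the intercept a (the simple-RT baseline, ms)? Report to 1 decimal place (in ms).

Slope: b = (333 − 243) / (log₂ 5 − log₂ 2) = 90/1.3219 = 68.082 ms/bit.
a = RT₁ − b·log₂ n₁ = 243 − 68.082 × 1 = 174.918 ms.

174.9 ms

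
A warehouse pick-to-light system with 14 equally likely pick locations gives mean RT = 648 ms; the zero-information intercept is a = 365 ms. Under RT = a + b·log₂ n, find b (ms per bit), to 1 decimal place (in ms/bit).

14 alternatives carry log₂ 14 = 3.8074 bits; the choice cost is 648 − 365 = 283 ms, so b = 283/3.8074 = 74.330 ms/bit.

74.3 ms/bit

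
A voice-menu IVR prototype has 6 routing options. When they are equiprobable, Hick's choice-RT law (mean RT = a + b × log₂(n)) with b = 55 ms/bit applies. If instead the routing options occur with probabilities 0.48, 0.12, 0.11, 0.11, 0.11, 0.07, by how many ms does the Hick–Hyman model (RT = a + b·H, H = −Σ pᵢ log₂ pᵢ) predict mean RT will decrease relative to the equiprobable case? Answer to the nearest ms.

Equiprobable entropy H₀ = log₂ 6 = 2.5850 bits.
Skewed entropy H = −Σ pᵢ log₂ pᵢ = 2.1948 bits.
ΔRT = b·(H₀ − H) = 55 × 0.3902 = 21.46 ms.

21 ms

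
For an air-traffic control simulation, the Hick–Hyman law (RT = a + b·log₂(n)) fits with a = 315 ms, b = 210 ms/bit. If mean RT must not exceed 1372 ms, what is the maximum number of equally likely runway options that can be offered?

32

210·log₂ n ≤ 1372 − 315 = 1057, giving log₂ n ≤ 5.0333 and n ≤ 32.748. The largest whole number is 32.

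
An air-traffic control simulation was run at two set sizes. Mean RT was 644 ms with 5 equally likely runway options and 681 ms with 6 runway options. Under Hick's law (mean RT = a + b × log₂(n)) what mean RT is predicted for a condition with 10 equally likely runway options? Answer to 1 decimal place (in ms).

Fit slope and intercept:
  b = (681 − 644) / (log₂ 6 − log₂ 5) = 37 / (2.5850 − 2.3219) = 140.666 ms/bit
  a = 644 − 140.666 × 2.3219 = 317.384 ms
Then RT(10) = 317.384 + 140.666 × log₂ 10 = 317.384 + 140.666 × 3.3219 ≈ 784.666 ms.

784.7 ms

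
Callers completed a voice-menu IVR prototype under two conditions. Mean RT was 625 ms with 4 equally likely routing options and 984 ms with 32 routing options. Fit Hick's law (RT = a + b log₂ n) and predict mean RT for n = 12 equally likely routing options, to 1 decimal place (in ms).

With log₂ n on the abscissa the relation is linear; from the two conditions:
  b = (984 − 625) / (log₂ 32 − log₂ 4) = 359 / (5 − 2) = 119.667 ms/bit
  a = 625 − 119.667 × 2 = 385.667 ms
Then RT(12) = 385.667 + 119.667 × log₂ 12 = 385.667 + 119.667 × 3.5850 ≈ 814.667 ms.

814.7 ms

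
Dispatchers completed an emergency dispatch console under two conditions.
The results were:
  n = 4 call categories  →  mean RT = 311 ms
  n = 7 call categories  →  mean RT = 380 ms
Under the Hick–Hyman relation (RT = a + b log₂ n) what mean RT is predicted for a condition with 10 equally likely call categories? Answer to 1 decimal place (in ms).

424.0 ms

Fit slope and intercept:
  b = (380 − 311) / (log₂ 7 − log₂ 4) = 69 / (2.8074 − 2) = 85.464 ms/bit
  a = 311 − 85.464 × 2 = 140.071 ms
Then RT(10) = 140.071 + 85.464 × log₂ 10 = 140.071 + 85.464 × 3.3219 ≈ 423.978 ms.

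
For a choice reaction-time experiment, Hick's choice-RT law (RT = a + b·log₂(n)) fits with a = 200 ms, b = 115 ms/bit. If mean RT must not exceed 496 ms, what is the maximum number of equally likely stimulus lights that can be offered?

115·log₂ n ≤ 496 − 200 = 296, giving log₂ n ≤ 2.5739 and n ≤ 5.954. The largest whole number is 5.

5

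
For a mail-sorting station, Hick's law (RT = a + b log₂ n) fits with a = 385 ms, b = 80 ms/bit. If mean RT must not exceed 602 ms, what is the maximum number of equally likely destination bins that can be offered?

6

80·log₂ n ≤ 602 − 385 = 217, giving log₂ n ≤ 2.7125 and n ≤ 6.555. The largest whole number is 6.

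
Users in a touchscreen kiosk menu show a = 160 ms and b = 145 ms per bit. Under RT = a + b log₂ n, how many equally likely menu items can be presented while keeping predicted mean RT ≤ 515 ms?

Set 160 + 145·log₂ n ≤ 515 → log₂ n ≤ (515 − 160)/145 = 2.4483.
So n ≤ 2^2.4483 = 5.458; the largest integer n is 5.

5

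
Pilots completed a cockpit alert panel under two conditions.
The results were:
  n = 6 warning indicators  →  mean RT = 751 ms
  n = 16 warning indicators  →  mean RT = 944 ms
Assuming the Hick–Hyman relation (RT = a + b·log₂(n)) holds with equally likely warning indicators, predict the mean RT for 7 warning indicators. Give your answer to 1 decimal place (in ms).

781.3 ms

Solve the two-equation system in a and b:
  b = (944 − 751) / (log₂ 16 − log₂ 6) = 193 / (4 − 2.5850) = 136.392 ms/bit
  a = 751 − 136.392 × 2.5850 = 398.431 ms
Then RT(7) = 398.431 + 136.392 × log₂ 7 = 398.431 + 136.392 × 2.8074 ≈ 781.333 ms.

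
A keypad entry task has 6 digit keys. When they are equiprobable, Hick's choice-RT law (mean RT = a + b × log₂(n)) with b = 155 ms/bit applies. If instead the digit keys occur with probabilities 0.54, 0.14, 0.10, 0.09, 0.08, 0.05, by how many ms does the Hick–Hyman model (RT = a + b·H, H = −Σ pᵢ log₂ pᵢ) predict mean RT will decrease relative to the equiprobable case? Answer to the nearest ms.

Equiprobable entropy H₀ = log₂ 6 = 2.5850 bits.
Skewed entropy H = −Σ pᵢ log₂ pᵢ = 2.0296 bits.
ΔRT = b·(H₀ − H) = 155 × 0.5554 = 86.08 ms.

86 ms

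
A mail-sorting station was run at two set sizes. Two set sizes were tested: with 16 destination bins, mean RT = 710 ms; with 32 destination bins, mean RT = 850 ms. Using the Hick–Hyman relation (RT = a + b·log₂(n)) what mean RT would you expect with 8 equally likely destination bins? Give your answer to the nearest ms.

570 ms

Fit slope and intercept:
  b = (850 − 710) / (log₂ 32 − log₂ 16) = 140 / (5 − 4) = 140 ms/bit
  a = 710 − 140 × 4 = 150 ms
Then RT(8) = 150 + 140 × log₂ 8 = 150 + 140 × 3 ≈ 570.000 ms.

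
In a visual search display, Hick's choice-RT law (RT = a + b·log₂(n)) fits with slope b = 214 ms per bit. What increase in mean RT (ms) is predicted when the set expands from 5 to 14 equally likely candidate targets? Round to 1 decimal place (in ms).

ΔRT = (a + b log₂ n₂) − (a + b log₂ n₁) = b·(log₂ n₂ − log₂ n₁).
log₂(14) − log₂(5) = 3.8074 − 2.3219 = 1.4854.
ΔRT = 214 × 1.4854 = 317.881 ms.

317.9 ms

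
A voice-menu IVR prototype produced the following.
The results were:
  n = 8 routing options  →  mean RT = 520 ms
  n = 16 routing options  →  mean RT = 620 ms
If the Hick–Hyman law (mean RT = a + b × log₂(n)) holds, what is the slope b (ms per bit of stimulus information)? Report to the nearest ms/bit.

Slope: b = (620 − 520) / (log₂ 16 − log₂ 8) = 100/1.0000 = 100 ms/bit.

100 ms/bit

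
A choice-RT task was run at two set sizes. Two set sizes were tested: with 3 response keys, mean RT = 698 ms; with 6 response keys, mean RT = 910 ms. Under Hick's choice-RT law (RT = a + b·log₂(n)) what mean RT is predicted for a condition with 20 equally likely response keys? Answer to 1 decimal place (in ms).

1278.2 ms

Fit slope and intercept:
  b = (910 − 698) / (log₂ 6 − log₂ 3) = 212 / (2.5850 − 1.5850) = 212.000 ms/bit
  a = 698 − 212.000 × 1.5850 = 361.988 ms
Then RT(20) = 361.988 + 212.000 × log₂ 20 = 361.988 + 212.000 × 4.3219 ≈ 1278.237 ms.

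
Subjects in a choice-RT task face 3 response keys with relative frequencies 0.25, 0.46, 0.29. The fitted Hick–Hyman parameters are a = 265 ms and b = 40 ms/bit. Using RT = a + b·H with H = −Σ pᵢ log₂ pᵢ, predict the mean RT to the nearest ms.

H = 0.25·log₂(1/0.25) + 0.46·log₂(1/0.46) + 0.29·log₂(1/0.29) = 1.5332 bits.
RT = 265 + 40 × 1.5332 = 326.33 ms.

326 ms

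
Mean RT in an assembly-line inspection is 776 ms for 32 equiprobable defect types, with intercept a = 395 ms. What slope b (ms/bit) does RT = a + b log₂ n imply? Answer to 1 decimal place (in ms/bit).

32 alternatives carry log₂ 32 = 5 bits; the choice cost is 776 − 395 = 381 ms, so b = 381/5 = 76.200 ms/bit.

76.2 ms/bit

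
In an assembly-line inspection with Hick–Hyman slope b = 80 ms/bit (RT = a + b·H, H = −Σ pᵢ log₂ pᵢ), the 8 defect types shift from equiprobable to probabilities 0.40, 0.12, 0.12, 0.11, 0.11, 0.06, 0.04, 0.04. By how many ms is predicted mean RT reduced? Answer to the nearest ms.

Equiprobable entropy H₀ = log₂ 8 = 3.0000 bits.
Skewed entropy H = −Σ pᵢ log₂ pᵢ = 2.5785 bits.
ΔRT = b·(H₀ − H) = 80 × 0.4215 = 33.72 ms.

34 ms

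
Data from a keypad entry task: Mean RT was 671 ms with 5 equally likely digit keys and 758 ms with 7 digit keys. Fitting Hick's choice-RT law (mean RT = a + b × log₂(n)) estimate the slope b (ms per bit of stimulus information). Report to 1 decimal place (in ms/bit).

The slope on a log₂ axis is (758 − 671) / (2.8074 − 2.3219) = 179.224 ms/bit.

179.2 ms/bit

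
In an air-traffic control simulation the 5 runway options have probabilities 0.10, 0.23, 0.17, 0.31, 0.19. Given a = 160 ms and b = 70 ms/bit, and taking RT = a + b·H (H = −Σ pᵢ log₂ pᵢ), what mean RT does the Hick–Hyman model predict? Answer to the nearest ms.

Entropy contributions −pᵢ log₂ pᵢ: 0.3322, 0.4877, 0.4346, 0.5238, 0.4552; sum H = 2.2335 bits.
RT = a + bH = 160 + 70·2.2335 = 316.34 ms.

316 ms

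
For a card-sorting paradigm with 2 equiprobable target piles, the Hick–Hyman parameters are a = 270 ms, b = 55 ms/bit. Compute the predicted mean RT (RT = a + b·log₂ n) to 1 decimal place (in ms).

log₂(2) = 1 bits, so RT = 270 + 55 × 1 ≈ 325.000 ms.

325.0 ms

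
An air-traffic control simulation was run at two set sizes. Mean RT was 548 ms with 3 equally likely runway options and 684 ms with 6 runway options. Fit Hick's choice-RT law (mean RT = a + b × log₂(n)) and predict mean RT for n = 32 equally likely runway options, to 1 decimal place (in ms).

1012.4 ms

Solve the two-equation system in a and b:
  b = (684 − 548) / (log₂ 6 − log₂ 3) = 136 / (2.5850 − 1.5850) = 136.000 ms/bit
  a = 548 − 136.000 × 1.5850 = 332.445 ms
Then RT(32) = 332.445 + 136.000 × log₂ 32 = 332.445 + 136.000 × 5 ≈ 1012.445 ms.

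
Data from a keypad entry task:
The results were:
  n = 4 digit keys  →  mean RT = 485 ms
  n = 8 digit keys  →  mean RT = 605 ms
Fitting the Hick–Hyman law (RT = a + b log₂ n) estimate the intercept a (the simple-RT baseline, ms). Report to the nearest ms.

The slope on a log₂ axis is (605 − 485) / (3 − 2) = 120 ms/bit.
a = RT₁ − b·log₂ n₁ = 485 − 120 × 2 = 245.000 ms.

245 ms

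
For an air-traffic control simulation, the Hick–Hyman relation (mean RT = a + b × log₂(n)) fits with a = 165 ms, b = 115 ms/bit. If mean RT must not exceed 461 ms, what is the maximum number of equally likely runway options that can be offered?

5

Set 165 + 115·log₂ n ≤ 461 → log₂ n ≤ (461 − 165)/115 = 2.5739.
So n ≤ 2^2.5739 = 5.954; the largest integer n is 5.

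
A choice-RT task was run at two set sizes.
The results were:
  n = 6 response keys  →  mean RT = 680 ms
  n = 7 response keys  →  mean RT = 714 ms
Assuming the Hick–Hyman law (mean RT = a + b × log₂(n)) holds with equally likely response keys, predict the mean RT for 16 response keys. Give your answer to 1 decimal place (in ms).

896.3 ms

Fit slope and intercept:
  b = (714 − 680) / (log₂ 7 − log₂ 6) = 34 / (2.8074 − 2.5850) = 152.883 ms/bit
  a = 680 − 152.883 × 2.5850 = 284.803 ms
Then RT(16) = 284.803 + 152.883 × log₂ 16 = 284.803 + 152.883 × 4 ≈ 896.335 ms.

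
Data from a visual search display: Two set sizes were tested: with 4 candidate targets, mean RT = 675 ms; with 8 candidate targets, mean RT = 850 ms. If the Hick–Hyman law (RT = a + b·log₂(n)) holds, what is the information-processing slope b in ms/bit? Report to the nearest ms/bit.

Slope: b = (850 − 675) / (log₂ 8 − log₂ 4) = 175/1.0000 = 175 ms/bit.

175 ms/bit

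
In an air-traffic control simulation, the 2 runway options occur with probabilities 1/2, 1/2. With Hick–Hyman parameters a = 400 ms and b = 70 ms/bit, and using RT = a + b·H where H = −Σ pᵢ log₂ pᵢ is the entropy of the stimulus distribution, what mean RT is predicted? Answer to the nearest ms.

Each term −pᵢ log₂ pᵢ: 0.5·1 + 0.5·1; summed, H = 1.000 bits.
Mean RT = a + bH = 400 + 70·1.000 = 470.00 ms.

470 ms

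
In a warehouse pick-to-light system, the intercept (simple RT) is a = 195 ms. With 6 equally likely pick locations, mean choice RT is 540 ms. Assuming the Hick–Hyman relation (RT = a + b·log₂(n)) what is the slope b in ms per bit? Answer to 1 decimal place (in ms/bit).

b = (540 − 195) / log₂(6) = 345 / 2.5850 = 133.464 ms/bit.

133.5 ms/bit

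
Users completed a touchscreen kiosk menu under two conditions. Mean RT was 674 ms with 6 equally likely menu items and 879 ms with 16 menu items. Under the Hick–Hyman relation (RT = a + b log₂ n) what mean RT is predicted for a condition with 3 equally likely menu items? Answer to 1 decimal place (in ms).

529.1 ms

With log₂ n on the abscissa the relation is linear; from the two conditions:
  b = (879 − 674) / (log₂ 16 − log₂ 6) = 205 / (4 − 2.5850) = 144.872 ms/bit
  a = 674 − 144.872 × 2.5850 = 299.510 ms
Then RT(3) = 299.510 + 144.872 × log₂ 3 = 299.510 + 144.872 × 1.5850 ≈ 529.128 ms.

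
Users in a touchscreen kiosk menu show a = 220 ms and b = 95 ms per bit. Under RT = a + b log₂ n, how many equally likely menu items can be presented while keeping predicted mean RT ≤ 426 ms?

4

95·log₂ n ≤ 426 − 220 = 206, giving log₂ n ≤ 2.1684 and n ≤ 4.495. The largest whole number is 4.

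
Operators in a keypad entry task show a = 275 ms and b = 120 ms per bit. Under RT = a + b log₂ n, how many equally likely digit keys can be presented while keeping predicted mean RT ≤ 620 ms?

7

120·log₂ n ≤ 620 − 275 = 345, giving log₂ n ≤ 2.8750 and n ≤ 7.336. The largest whole number is 7.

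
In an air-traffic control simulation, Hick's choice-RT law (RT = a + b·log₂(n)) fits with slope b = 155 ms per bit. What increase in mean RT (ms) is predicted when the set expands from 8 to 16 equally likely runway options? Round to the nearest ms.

The intercept a cancels: ΔRT = b·(log₂ n₂ − log₂ n₁) = b·log₂(n₂/n₁).
log₂(16) − log₂(8) = log₂(16/8) = log₂(2) = 1.
ΔRT = 155 × 1.0000 = 155.000 ms.

155 ms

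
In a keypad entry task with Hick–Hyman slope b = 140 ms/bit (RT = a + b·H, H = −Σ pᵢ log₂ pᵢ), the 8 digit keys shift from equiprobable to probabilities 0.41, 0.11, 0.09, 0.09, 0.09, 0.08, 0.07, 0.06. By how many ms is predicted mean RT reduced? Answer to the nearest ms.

53 ms

Equiprobable entropy H₀ = log₂ 8 = 3.0000 bits.
Skewed entropy H = −Σ pᵢ log₂ pᵢ = 2.6192 bits.
ΔRT = b·(H₀ − H) = 140 × 0.3808 = 53.31 ms.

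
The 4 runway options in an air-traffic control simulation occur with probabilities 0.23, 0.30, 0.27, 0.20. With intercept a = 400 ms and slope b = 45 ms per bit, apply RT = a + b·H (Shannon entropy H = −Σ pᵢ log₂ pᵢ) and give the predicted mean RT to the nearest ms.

489 ms

H = 0.23·log₂(1/0.23) + 0.30·log₂(1/0.30) + 0.27·log₂(1/0.27) + 0.20·log₂(1/0.20) = 1.9832 bits.
RT = 400 + 45 × 1.9832 = 489.24 ms.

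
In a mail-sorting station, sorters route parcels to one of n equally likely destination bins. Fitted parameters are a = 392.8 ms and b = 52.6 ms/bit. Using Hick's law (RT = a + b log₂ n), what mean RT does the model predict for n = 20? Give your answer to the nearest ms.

620 ms

log₂(20) = 4.3219 bits, so RT = 392.8 + 52.6 × 4.3219 ≈ 620.133 ms.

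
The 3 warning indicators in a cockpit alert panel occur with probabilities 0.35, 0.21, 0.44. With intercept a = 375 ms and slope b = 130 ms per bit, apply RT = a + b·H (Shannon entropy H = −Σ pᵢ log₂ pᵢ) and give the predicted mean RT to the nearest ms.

Entropy contributions −pᵢ log₂ pᵢ: 0.5301, 0.4728, 0.5211; sum H = 1.5241 bits.
RT = a + bH = 375 + 130·1.5241 = 573.13 ms.

573 ms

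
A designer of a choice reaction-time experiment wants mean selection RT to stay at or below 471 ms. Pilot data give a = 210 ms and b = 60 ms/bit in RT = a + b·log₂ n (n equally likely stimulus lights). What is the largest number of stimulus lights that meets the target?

Set 210 + 60·log₂ n ≤ 471 → log₂ n ≤ (471 − 210)/60 = 4.3500.
So n ≤ 2^4.3500 = 20.393; the largest integer n is 20.

20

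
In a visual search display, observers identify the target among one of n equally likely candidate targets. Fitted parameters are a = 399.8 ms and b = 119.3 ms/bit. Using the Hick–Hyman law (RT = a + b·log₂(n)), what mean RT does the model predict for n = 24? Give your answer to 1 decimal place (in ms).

946.8 ms

log₂(24) = 4.5850 bits, so RT = 399.8 + 119.3 × 4.5850 ≈ 946.786 ms.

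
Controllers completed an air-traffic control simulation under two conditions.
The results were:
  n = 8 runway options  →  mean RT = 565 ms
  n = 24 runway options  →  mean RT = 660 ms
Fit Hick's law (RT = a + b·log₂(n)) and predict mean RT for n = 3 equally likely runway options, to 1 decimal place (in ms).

480.2 ms

With log₂ n on the abscissa the relation is linear; from the two conditions:
  b = (660 − 565) / (log₂ 24 − log₂ 8) = 95 / (4.5850 − 3) = 59.938 ms/bit
  a = 565 − 59.938 × 3 = 385.185 ms
Then RT(3) = 385.185 + 59.938 × log₂ 3 = 385.185 + 59.938 × 1.5850 ≈ 480.185 ms.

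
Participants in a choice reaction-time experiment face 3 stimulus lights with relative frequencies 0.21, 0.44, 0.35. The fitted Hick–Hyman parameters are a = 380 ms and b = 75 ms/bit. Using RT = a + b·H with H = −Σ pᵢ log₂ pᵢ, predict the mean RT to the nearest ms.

Entropy contributions −pᵢ log₂ pᵢ: 0.4728, 0.5211, 0.5301; sum H = 1.5241 bits.
RT = a + bH = 380 + 75·1.5241 = 494.31 ms.

494 ms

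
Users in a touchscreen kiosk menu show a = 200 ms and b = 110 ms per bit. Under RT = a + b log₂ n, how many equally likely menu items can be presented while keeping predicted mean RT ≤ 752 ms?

Set 200 + 110·log₂ n ≤ 752 → log₂ n ≤ (752 − 200)/110 = 5.0182.
So n ≤ 2^5.0182 = 32.406; the largest integer n is 32.

32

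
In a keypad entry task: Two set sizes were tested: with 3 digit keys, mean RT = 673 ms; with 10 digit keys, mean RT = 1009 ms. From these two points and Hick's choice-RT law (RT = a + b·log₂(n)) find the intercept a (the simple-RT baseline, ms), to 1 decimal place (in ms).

Slope: b = (1009 − 673) / (log₂ 10 − log₂ 3) = 336/1.7370 = 193.441 ms/bit.
Intercept: a = 673 − 193.441·log₂(3) = 366.404 ms.

366.4 ms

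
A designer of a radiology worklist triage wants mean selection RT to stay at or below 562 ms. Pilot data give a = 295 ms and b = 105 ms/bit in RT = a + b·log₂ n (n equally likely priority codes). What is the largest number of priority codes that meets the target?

5

105·log₂ n ≤ 562 − 295 = 267, giving log₂ n ≤ 2.5429 and n ≤ 5.827. The largest whole number is 5.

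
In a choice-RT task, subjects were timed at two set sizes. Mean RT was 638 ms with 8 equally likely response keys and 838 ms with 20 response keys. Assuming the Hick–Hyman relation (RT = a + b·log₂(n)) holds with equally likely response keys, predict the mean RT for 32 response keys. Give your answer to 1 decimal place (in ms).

940.6 ms

With log₂ n on the abscissa the relation is linear; from the two conditions:
  b = (838 − 638) / (log₂ 20 − log₂ 8) = 200 / (4.3219 − 3) = 151.294 ms/bit
  a = 638 − 151.294 × 3 = 184.118 ms
Then RT(32) = 184.118 + 151.294 × log₂ 32 = 184.118 + 151.294 × 5 ≈ 940.588 ms.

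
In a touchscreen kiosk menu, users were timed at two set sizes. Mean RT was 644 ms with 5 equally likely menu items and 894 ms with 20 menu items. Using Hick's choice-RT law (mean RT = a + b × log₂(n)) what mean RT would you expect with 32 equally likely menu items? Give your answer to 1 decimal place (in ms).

Fit slope and intercept:
  b = (894 − 644) / (log₂ 20 − log₂ 5) = 250 / (4.3219 − 2.3219) = 125.000 ms/bit
  a = 644 − 125.000 × 2.3219 = 353.759 ms
Then RT(32) = 353.759 + 125.000 × log₂ 32 = 353.759 + 125.000 × 5 ≈ 978.759 ms.

978.8 ms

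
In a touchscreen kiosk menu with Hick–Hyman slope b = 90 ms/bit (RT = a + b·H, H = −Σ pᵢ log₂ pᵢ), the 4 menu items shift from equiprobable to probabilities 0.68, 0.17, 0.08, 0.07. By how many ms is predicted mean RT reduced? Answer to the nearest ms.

56 ms

Equiprobable entropy H₀ = log₂ 4 = 2.0000 bits.
Skewed entropy H = −Σ pᵢ log₂ pᵢ = 1.3730 bits.
ΔRT = b·(H₀ − H) = 90 × 0.6270 = 56.43 ms.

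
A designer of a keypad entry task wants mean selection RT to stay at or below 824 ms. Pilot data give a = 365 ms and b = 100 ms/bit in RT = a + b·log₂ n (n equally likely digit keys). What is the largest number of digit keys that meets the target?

24

100·log₂ n ≤ 824 − 365 = 459, giving log₂ n ≤ 4.5900 and n ≤ 24.084. The largest whole number is 24.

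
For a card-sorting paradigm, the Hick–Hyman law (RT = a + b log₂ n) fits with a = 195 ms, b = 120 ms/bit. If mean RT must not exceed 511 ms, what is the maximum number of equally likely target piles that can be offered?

Information budget: (511 − 195)/120 = 2.6333 bits, so n ≤ 2^2.6333 = 6.205 → at most 6.

6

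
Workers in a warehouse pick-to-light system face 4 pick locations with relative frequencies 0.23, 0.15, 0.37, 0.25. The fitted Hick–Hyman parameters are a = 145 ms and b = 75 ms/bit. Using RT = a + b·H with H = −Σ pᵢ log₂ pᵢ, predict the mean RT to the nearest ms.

H = 0.23·log₂(1/0.23) + 0.15·log₂(1/0.15) + 0.37·log₂(1/0.37) + 0.25·log₂(1/0.25) = 1.9289 bits.
RT = 145 + 75 × 1.9289 = 289.67 ms.

290 ms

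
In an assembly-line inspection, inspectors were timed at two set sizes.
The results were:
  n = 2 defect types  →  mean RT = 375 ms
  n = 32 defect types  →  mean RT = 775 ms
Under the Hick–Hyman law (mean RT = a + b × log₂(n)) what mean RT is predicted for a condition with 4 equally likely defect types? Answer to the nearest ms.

RT is linear in log₂ n, so two points fix the line:
  b = (775 − 375) / (log₂ 32 − log₂ 2) = 400 / (5 − 1) = 100 ms/bit
  a = 375 − 100 × 1 = 275 ms
Then RT(4) = 275 + 100 × log₂ 4 = 275 + 100 × 2 ≈ 475.000 ms.

475 ms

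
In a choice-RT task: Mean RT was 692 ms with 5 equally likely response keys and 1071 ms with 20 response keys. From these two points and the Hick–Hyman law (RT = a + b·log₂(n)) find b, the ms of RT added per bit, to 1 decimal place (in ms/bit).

b = (RT₂ − RT₁)/(log₂ n₂ − log₂ n₁) = (1071 − 692)/(4.3219 − 2.3219) = 189.500 ms/bit.

189.5 ms/bit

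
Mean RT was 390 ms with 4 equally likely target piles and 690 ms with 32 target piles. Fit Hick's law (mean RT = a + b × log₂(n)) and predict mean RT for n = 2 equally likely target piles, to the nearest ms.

290 ms

With log₂ n on the abscissa the relation is linear; from the two conditions:
  b = (690 − 390) / (log₂ 32 − log₂ 4) = 300 / (5 − 2) = 100 ms/bit
  a = 390 − 100 × 2 = 190 ms
Then RT(2) = 190 + 100 × log₂ 2 = 190 + 100 × 1 ≈ 290.000 ms.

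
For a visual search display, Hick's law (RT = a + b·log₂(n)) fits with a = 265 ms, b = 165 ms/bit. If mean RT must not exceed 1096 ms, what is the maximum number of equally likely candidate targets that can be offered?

Information budget: (1096 − 265)/165 = 5.0364 bits, so n ≤ 2^5.0364 = 32.817 → at most 32.

32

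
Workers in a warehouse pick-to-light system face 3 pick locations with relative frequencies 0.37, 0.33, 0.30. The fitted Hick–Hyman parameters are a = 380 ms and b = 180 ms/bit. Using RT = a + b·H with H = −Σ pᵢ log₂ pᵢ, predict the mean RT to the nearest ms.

Entropy contributions −pᵢ log₂ pᵢ: 0.5307, 0.5278, 0.5211; sum H = 1.5796 bits.
RT = a + bH = 380 + 180·1.5796 = 664.34 ms.

664 ms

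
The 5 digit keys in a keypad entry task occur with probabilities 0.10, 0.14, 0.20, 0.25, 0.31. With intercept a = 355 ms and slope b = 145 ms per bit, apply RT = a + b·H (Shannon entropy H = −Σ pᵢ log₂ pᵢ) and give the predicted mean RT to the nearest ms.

H = 0.10·log₂(1/0.10) + 0.14·log₂(1/0.14) + 0.20·log₂(1/0.20) + 0.25·log₂(1/0.25) + 0.31·log₂(1/0.31) = 2.2175 bits.
RT = 355 + 145 × 2.2175 = 676.54 ms.

677 ms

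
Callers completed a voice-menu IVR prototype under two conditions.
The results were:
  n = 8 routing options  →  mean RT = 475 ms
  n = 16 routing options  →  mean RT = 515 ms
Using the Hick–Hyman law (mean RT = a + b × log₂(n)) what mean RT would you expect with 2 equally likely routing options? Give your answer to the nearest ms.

395 ms

Fit slope and intercept:
  b = (515 − 475) / (log₂ 16 − log₂ 8) = 40 / (4 − 3) = 40 ms/bit
  a = 475 − 40 × 3 = 355 ms
Then RT(2) = 355 + 40 × log₂ 2 = 355 + 40 × 1 ≈ 395.000 ms.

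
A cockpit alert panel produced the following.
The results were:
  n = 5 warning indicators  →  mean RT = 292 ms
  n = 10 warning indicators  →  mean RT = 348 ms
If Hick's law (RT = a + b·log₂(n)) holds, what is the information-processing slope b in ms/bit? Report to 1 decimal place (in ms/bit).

56.0 ms/bit

Slope: b = (348 − 292) / (log₂ 10 − log₂ 5) = 56/1.0000 = 56.000 ms/bit.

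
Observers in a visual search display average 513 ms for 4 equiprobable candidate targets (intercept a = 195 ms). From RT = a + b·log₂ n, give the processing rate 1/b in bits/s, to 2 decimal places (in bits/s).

b = (513 − 195)/log₂ 4 = 318/2 = 159.000 ms per bit = 0.15900 s/bit; the reciprocal is 6.289 bits/s.

6.29 bits/s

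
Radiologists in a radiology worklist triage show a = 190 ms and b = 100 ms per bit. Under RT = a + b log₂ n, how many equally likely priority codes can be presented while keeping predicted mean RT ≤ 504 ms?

Set 190 + 100·log₂ n ≤ 504 → log₂ n ≤ (504 − 190)/100 = 3.1400.
So n ≤ 2^3.1400 = 8.815; the largest integer n is 8.

8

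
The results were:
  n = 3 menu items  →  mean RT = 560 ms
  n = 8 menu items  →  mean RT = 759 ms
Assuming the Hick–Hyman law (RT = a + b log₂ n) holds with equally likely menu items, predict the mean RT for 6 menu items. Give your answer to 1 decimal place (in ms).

RT is linear in log₂ n, so two points fix the line:
  b = (759 − 560) / (log₂ 8 − log₂ 3) = 199 / (3 − 1.5850) = 140.632 ms/bit
  a = 560 − 140.632 × 1.5850 = 337.103 ms
Then RT(6) = 337.103 + 140.632 × log₂ 6 = 337.103 + 140.632 × 2.5850 ≈ 700.632 ms.

700.6 ms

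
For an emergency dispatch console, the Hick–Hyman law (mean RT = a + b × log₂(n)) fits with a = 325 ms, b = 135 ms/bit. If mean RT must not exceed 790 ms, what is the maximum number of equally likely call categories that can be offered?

10

Set 325 + 135·log₂ n ≤ 790 → log₂ n ≤ (790 − 325)/135 = 3.4444.
So n ≤ 2^3.4444 = 10.886; the largest integer n is 10.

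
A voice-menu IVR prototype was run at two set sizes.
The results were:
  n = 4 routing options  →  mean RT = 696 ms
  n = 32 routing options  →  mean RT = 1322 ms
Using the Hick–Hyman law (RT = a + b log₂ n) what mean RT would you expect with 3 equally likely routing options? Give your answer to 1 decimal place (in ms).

609.4 ms

With log₂ n on the abscissa the relation is linear; from the two conditions:
  b = (1322 − 696) / (log₂ 32 − log₂ 4) = 626 / (5 − 2) = 208.667 ms/bit
  a = 696 − 208.667 × 2 = 278.667 ms
Then RT(3) = 278.667 + 208.667 × log₂ 3 = 278.667 + 208.667 × 1.5850 ≈ 609.396 ms.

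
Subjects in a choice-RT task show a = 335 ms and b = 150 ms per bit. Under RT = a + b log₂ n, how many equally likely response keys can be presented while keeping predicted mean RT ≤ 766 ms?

7

Information budget: (766 − 335)/150 = 2.8733 bits, so n ≤ 2^2.8733 = 7.328 → at most 7.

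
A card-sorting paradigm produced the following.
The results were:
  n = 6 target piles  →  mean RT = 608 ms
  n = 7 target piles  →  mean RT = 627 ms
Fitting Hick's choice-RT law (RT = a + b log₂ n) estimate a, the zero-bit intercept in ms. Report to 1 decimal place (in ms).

387.2 ms

b = (RT₂ − RT₁)/(log₂ n₂ − log₂ n₁) = (627 − 608)/(2.8074 − 2.5850) = 85.435 ms/bit.
Intercept: a = 608 − 85.435·log₂(6) = 387.155 ms.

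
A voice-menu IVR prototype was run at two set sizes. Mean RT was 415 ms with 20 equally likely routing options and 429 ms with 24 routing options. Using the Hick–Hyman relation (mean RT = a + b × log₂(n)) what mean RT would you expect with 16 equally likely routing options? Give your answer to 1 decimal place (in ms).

RT is linear in log₂ n, so two points fix the line:
  b = (429 − 415) / (log₂ 24 − log₂ 20) = 14 / (4.5850 − 4.3219) = 53.225 ms/bit
  a = 415 − 53.225 × 4.3219 = 184.965 ms
Then RT(16) = 184.965 + 53.225 × log₂ 16 = 184.965 + 53.225 × 4 ≈ 397.865 ms.

397.9 ms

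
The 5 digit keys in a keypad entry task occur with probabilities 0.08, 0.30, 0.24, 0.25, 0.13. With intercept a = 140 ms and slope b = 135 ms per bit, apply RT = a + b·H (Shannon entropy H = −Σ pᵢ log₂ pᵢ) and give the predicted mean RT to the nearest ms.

436 ms

Entropy contributions −pᵢ log₂ pᵢ: 0.2915, 0.5211, 0.4941, 0.5000, 0.3826; sum H = 2.1894 bits.
RT = a + bH = 140 + 135·2.1894 = 435.57 ms.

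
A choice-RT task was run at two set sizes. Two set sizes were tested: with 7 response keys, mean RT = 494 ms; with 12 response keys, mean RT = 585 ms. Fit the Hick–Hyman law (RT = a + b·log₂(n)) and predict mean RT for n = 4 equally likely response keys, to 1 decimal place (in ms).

399.5 ms

Fit slope and intercept:
  b = (585 − 494) / (log₂ 12 − log₂ 7) = 91 / (3.5850 − 2.8074) = 117.026 ms/bit
  a = 494 − 117.026 × 2.8074 = 165.468 ms
Then RT(4) = 165.468 + 117.026 × log₂ 4 = 165.468 + 117.026 × 2 ≈ 399.519 ms.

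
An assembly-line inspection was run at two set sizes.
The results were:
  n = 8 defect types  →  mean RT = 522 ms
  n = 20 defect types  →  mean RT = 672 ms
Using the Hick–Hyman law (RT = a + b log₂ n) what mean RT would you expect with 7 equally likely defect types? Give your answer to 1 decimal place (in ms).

With log₂ n on the abscissa the relation is linear; from the two conditions:
  b = (672 − 522) / (log₂ 20 − log₂ 8) = 150 / (4.3219 − 3) = 113.471 ms/bit
  a = 522 − 113.471 × 3 = 181.588 ms
Then RT(7) = 181.588 + 113.471 × log₂ 7 = 181.588 + 113.471 × 2.8074 ≈ 500.140 ms.

500.1 ms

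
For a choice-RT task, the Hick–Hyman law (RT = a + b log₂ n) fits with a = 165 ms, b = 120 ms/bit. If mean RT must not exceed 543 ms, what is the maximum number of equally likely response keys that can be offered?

120·log₂ n ≤ 543 − 165 = 378, giving log₂ n ≤ 3.1500 and n ≤ 8.877. The largest whole number is 8.

8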